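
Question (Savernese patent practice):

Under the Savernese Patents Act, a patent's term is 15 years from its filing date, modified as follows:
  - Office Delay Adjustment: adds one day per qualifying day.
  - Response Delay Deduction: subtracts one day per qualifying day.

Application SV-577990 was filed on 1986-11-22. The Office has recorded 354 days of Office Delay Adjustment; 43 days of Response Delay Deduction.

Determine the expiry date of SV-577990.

2002-09-29

Base term: filing date + 15 years → 22 November 2001.
Office Delay Adjustment: +354 days → 11 November 2002.
Response Delay Deduction: −43 days → 29 September 2002.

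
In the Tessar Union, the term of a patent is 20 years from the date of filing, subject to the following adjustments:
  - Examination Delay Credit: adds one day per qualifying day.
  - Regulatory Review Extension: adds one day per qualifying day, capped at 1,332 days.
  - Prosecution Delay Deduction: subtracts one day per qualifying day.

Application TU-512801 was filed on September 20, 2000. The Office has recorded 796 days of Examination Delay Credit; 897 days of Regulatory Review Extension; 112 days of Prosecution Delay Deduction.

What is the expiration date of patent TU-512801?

Base term: filing date + 20 years → 20 September 2020.
Examination Delay Credit: +796 days → 25 November 2022.
Regulatory Review Extension: 897 days (within the 1332-day cap) → +897 days → 10 May 2025.
Prosecution Delay Deduction: −112 days → 18 January 2025.

January 18, 2025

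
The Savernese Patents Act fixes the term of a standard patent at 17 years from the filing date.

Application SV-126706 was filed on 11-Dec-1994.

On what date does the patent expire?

2011-12-11

Filing date + 17 years → 11 December 2011.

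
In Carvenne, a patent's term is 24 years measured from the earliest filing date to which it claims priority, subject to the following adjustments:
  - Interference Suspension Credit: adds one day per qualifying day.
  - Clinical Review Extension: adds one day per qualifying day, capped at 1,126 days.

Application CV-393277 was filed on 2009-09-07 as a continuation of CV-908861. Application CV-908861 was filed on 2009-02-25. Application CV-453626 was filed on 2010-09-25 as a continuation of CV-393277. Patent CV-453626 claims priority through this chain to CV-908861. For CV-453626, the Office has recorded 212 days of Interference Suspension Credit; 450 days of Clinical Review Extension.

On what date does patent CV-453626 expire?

Earliest priority filing: 25 February 2009.
Base term: 25 February 2009 + 24 years → 25 February 2033.
Interference Suspension Credit: +212 days → 25 September 2033.
Clinical Review Extension: 450 days (within the 1126-day cap) → +450 days → 19 December 2034.

2034-12-19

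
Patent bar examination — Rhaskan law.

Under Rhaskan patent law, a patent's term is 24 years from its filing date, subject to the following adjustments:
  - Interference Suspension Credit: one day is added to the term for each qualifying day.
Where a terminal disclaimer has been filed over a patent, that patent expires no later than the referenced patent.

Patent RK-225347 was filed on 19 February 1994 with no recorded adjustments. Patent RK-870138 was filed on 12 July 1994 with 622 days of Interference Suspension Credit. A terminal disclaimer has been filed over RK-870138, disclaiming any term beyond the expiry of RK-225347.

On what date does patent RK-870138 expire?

Natural term of RK-870138:
  Base: filing + 24 years → 12 July 2018.
  Interference Suspension Credit: +622 days → 25 March 2020.
Expiry of referenced patent RK-225347:
  Base: filing + 24 years → 19 February 2018.
Terminal disclaimer: RK-870138 expires on the earlier of 25 March 2020 and 19 February 2018.

2018-02-19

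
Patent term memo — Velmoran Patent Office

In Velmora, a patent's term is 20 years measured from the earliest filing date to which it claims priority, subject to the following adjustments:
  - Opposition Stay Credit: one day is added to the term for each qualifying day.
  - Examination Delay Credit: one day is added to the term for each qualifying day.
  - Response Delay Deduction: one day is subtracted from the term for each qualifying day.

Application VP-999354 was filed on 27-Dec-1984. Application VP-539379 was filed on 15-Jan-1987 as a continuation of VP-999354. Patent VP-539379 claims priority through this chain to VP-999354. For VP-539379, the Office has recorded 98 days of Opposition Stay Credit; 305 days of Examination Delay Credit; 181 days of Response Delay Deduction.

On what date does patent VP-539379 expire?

2005-08-06

Earliest priority filing: 27 December 1984.
Base term: 27 December 1984 + 20 years → 27 December 2004.
Opposition Stay Credit: +98 days → 4 April 2005.
Examination Delay Credit: +305 days → 3 February 2006.
Response Delay Deduction: −181 days → 6 August 2005.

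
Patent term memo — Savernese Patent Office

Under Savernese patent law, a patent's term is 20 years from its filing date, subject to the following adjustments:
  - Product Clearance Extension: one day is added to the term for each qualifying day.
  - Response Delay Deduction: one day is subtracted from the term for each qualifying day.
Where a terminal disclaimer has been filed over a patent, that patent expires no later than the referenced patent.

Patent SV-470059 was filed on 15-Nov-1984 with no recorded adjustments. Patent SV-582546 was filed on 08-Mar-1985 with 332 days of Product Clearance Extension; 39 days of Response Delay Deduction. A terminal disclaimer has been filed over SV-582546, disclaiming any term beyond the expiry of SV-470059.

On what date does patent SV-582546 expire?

Natural term of SV-582546:
  Base: filing + 20 years → 8 March 2005.
  Product Clearance Extension: +332 days → 3 February 2006.
  Response Delay Deduction: −39 days → 26 December 2005.
Expiry of referenced patent SV-470059:
  Base: filing + 20 years → 15 November 2004.
Terminal disclaimer: SV-582546 expires on the earlier of 26 December 2005 and 15 November 2004.

2004-11-15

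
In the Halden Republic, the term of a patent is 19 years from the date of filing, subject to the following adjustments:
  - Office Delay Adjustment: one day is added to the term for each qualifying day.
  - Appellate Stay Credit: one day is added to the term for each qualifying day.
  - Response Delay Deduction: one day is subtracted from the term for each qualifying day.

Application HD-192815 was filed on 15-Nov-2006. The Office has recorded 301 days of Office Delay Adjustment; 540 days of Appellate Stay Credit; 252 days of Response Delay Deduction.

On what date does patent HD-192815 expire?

June 27, 2027

Base term: filing date + 19 years → 15 November 2025.
Office Delay Adjustment: +301 days → 12 September 2026.
Appellate Stay Credit: +540 days → 5 March 2028.
Response Delay Deduction: −252 days → 27 June 2027.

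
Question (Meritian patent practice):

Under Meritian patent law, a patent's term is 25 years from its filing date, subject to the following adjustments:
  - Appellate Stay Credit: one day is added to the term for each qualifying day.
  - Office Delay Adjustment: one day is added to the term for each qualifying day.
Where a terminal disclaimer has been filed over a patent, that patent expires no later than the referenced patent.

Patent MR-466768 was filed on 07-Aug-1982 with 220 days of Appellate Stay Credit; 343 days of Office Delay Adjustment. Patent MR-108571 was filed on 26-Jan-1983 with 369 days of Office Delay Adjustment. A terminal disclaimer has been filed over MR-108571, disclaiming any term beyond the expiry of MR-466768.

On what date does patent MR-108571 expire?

January 29, 2009

Natural term of MR-108571:
  Base: filing + 25 years → 26 January 2008.
  Office Delay Adjustment: +369 days → 29 January 2009.
Expiry of referenced patent MR-466768:
  Base: filing + 25 years → 7 August 2007.
  Appellate Stay Credit: +220 days → 14 March 2008.
  Office Delay Adjustment: +343 days → 20 February 2009.
Terminal disclaimer: MR-108571 expires on the earlier of 29 January 2009 and 20 February 2009.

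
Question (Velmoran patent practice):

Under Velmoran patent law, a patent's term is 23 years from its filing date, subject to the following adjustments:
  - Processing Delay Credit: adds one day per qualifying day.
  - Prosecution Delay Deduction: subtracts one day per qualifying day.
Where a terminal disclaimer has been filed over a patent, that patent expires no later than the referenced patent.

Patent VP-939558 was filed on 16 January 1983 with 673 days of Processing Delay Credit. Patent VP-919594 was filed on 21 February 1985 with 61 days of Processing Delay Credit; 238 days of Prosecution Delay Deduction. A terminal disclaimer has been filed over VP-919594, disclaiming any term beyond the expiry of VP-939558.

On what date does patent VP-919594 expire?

2007-08-28

Natural term of VP-919594:
  Base: filing + 23 years → 21 February 2008.
  Processing Delay Credit: +61 days → 22 April 2008.
  Prosecution Delay Deduction: −238 days → 28 August 2007.
Expiry of referenced patent VP-939558:
  Base: filing + 23 years → 16 January 2006.
  Processing Delay Credit: +673 days → 20 November 2007.
Terminal disclaimer: VP-919594 expires on the earlier of 28 August 2007 and 20 November 2007.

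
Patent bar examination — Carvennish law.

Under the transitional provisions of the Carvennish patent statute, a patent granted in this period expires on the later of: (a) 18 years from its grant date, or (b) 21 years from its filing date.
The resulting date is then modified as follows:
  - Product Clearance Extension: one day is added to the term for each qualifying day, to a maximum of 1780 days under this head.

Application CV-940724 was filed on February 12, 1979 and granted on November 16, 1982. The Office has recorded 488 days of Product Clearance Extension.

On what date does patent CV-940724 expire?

March 19, 2002

(a) grant + 18 years → 16 November 2000.
(b) filing + 21 years → 12 February 2000.
Later of the two: 16 November 2000.
Product Clearance Extension: 488 days (within the 1780-day cap) → +488 days → 19 March 2002.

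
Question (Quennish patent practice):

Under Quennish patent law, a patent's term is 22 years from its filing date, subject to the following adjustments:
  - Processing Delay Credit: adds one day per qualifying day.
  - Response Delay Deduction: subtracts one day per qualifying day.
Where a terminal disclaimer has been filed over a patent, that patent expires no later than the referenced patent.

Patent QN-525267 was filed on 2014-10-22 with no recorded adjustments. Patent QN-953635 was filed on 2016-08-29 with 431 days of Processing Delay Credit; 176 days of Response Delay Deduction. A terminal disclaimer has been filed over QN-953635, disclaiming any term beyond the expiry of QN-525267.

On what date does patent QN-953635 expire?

October 22, 2036

Natural term of QN-953635:
  Base: filing + 22 years → 29 August 2038.
  Processing Delay Credit: +431 days → 3 November 2039.
  Response Delay Deduction: −176 days → 11 May 2039.
Expiry of referenced patent QN-525267:
  Base: filing + 22 years → 22 October 2036.
Terminal disclaimer: QN-953635 expires on the earlier of 11 May 2039 and 22 October 2036.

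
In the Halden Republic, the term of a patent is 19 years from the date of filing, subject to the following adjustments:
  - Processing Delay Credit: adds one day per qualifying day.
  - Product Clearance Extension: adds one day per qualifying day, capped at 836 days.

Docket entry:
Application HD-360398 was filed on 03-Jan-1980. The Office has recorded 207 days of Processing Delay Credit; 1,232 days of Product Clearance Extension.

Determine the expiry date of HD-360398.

Base term: filing date + 19 years → 3 January 1999.
Processing Delay Credit: +207 days → 29 July 1999.
Product Clearance Extension: 1232 days claimed exceeds the 836-day cap, so +836 days → 11 November 2001.

November 11, 2001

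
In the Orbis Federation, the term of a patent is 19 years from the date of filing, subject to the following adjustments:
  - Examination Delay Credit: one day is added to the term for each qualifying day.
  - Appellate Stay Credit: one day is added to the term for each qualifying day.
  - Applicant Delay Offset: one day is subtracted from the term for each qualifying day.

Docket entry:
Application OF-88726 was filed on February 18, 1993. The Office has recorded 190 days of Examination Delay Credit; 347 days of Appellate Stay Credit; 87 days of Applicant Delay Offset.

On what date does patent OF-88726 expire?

May 13, 2013

Base term: filing date + 19 years → 18 February 2012.
Examination Delay Credit: +190 days → 26 August 2012.
Appellate Stay Credit: +347 days → 8 August 2013.
Applicant Delay Offset: −87 days → 13 May 2013.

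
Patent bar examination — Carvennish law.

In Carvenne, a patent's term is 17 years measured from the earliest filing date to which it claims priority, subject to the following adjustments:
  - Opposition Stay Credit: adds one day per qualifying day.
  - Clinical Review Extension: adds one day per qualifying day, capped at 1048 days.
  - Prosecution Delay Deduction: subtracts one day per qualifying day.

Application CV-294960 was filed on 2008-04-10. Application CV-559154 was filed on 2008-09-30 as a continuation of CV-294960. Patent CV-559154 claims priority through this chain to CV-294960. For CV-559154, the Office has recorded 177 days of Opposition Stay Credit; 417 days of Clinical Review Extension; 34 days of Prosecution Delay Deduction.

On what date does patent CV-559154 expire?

2026-10-22

Earliest priority filing: 10 April 2008.
Base term: 10 April 2008 + 17 years → 10 April 2025.
Opposition Stay Credit: +177 days → 4 October 2025.
Clinical Review Extension: 417 days (within the 1048-day cap) → +417 days → 25 November 2026.
Prosecution Delay Deduction: −34 days → 22 October 2026.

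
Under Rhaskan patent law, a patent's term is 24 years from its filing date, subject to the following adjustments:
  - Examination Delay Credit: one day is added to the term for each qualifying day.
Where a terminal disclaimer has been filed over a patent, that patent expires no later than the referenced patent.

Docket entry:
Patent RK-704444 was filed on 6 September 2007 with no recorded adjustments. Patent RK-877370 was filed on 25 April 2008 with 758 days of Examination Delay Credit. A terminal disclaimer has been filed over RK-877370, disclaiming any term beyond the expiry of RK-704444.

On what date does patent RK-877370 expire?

Natural term of RK-877370:
  Base: filing + 24 years → 25 April 2032.
  Examination Delay Credit: +758 days → 23 May 2034.
Expiry of referenced patent RK-704444:
  Base: filing + 24 years → 6 September 2031.
Terminal disclaimer: RK-877370 expires on the earlier of 23 May 2034 and 6 September 2031.

September 6, 2031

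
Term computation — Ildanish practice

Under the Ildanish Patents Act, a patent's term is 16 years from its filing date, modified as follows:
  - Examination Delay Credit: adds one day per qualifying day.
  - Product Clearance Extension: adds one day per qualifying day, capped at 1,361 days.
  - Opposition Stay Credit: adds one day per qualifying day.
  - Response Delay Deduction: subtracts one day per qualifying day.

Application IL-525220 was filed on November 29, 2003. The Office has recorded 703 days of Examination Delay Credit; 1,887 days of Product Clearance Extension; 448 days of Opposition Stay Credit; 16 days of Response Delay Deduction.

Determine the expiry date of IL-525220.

Base term: filing date + 16 years → 29 November 2019.
Examination Delay Credit: +703 days → 1 November 2021.
Product Clearance Extension: 1887 days claimed exceeds the 1361-day cap, so +1361 days → 24 July 2025.
Opposition Stay Credit: +448 days → 15 October 2026.
Response Delay Deduction: −16 days → 29 September 2026.

2026-09-29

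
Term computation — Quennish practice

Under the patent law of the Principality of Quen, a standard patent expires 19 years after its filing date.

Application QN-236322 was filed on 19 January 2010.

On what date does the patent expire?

Filing date + 19 years → 19 January 2029.

January 19, 2029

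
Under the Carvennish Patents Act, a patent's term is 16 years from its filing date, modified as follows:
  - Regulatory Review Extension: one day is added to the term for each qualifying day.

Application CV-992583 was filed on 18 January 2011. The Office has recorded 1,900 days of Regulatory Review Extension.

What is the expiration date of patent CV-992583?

Base term: filing date + 16 years → 18 January 2027.
Regulatory Review Extension: +1900 days → 1 April 2032.

April 1, 2032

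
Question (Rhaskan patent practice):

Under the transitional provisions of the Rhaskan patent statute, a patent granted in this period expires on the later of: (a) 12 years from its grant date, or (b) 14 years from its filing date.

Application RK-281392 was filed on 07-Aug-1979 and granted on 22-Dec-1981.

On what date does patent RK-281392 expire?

(a) grant + 12 years → 22 December 1993.
(b) filing + 14 years → 7 August 1993.
Later of the two: 22 December 1993.

December 22, 1993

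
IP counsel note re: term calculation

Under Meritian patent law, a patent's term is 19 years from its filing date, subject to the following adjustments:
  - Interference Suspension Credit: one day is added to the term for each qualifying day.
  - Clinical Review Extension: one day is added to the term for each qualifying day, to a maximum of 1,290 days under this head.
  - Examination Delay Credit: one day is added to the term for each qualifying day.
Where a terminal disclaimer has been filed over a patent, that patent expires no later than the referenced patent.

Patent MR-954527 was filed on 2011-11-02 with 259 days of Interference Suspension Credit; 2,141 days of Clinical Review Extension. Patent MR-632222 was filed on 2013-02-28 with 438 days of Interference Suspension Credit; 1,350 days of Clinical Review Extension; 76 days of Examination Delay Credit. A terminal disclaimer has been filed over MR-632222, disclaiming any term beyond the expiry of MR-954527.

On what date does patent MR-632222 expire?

January 29, 2035

Natural term of MR-632222:
  Base: filing + 19 years → 28 February 2032.
  Interference Suspension Credit: +438 days → 11 May 2033.
  Clinical Review Extension: 1350 days claimed exceeds the 1290-day cap, so +1290 days → 21 November 2036.
  Examination Delay Credit: +76 days → 5 February 2037.
Expiry of referenced patent MR-954527:
  Base: filing + 19 years → 2 November 2030.
  Interference Suspension Credit: +259 days → 19 July 2031.
  Clinical Review Extension: 2141 days claimed exceeds the 1290-day cap, so +1290 days → 29 January 2035.
Terminal disclaimer: MR-632222 expires on the earlier of 5 February 2037 and 29 January 2035.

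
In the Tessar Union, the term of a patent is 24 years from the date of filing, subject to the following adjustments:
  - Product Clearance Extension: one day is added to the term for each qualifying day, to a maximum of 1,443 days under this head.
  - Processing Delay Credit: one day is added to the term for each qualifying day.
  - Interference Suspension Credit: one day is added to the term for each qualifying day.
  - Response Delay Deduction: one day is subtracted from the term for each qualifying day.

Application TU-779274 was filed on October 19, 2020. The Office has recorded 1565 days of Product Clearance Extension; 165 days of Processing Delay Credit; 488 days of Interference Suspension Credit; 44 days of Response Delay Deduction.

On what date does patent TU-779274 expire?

Base term: filing date + 24 years → 19 October 2044.
Product Clearance Extension: 1565 days claimed exceeds the 1443-day cap, so +1443 days → 1 October 2048.
Processing Delay Credit: +165 days → 15 March 2049.
Interference Suspension Credit: +488 days → 16 July 2050.
Response Delay Deduction: −44 days → 2 June 2050.

2050-06-02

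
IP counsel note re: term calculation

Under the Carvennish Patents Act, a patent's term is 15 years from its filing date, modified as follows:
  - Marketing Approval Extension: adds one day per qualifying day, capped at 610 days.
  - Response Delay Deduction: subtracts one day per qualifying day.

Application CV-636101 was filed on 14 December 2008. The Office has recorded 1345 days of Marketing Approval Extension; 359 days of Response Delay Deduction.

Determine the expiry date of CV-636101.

2024-08-21

Base term: filing date + 15 years → 14 December 2023.
Marketing Approval Extension: 1345 days claimed exceeds the 610-day cap, so +610 days → 15 August 2025.
Response Delay Deduction: −359 days → 21 August 2024.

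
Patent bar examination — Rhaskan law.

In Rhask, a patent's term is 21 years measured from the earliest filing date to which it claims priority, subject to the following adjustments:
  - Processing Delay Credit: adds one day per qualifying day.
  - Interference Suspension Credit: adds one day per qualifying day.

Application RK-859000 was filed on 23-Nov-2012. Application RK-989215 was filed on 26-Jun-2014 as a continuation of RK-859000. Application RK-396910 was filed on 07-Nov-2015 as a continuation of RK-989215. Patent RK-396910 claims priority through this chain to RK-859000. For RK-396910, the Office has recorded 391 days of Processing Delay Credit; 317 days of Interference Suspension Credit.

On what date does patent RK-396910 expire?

2035-11-01

Earliest priority filing: 23 November 2012.
Base term: 23 November 2012 + 21 years → 23 November 2033.
Processing Delay Credit: +391 days → 19 December 2034.
Interference Suspension Credit: +317 days → 1 November 2035.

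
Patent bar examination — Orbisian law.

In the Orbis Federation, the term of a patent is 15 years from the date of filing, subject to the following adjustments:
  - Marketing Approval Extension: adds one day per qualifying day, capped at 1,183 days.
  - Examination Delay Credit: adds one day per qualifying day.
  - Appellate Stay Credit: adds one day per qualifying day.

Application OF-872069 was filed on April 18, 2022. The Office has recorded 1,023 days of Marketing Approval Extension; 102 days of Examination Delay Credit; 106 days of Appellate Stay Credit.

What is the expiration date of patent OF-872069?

August 31, 2040

Base term: filing date + 15 years → 18 April 2037.
Marketing Approval Extension: 1023 days (within the 1183-day cap) → +1023 days → 5 February 2040.
Examination Delay Credit: +102 days → 17 May 2040.
Appellate Stay Credit: +106 days → 31 August 2040.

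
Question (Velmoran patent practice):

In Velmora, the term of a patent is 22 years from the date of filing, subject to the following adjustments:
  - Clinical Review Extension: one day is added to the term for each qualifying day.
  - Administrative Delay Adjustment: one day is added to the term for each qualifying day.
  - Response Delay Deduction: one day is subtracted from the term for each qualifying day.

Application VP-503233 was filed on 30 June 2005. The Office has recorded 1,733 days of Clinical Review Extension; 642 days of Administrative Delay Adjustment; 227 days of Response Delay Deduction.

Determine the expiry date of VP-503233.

Base term: filing date + 22 years → 30 June 2027.
Clinical Review Extension: +1733 days → 28 March 2032.
Administrative Delay Adjustment: +642 days → 30 December 2033.
Response Delay Deduction: −227 days → 17 May 2033.

2033-05-17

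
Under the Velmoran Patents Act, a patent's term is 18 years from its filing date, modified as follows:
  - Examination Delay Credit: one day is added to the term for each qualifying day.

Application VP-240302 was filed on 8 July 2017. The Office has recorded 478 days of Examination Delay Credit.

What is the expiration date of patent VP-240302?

2036-10-28

Base term: filing date + 18 years → 8 July 2035.
Examination Delay Credit: +478 days → 28 October 2036.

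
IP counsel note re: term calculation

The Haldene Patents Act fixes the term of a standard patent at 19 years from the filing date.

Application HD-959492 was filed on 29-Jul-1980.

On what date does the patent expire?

July 29, 1999

Filing date + 19 years → 29 July 1999.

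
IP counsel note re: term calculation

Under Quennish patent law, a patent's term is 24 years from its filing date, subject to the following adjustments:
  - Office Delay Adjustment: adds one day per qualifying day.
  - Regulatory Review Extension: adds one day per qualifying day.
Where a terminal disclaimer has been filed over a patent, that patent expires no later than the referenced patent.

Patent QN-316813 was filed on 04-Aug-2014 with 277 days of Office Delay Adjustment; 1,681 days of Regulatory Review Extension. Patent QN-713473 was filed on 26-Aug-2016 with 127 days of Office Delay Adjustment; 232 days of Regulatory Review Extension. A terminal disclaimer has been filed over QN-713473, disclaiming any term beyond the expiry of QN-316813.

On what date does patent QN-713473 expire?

Natural term of QN-713473:
  Base: filing + 24 years → 26 August 2040.
  Office Delay Adjustment: +127 days → 31 December 2040.
  Regulatory Review Extension: +232 days → 20 August 2041.
Expiry of referenced patent QN-316813:
  Base: filing + 24 years → 4 August 2038.
  Office Delay Adjustment: +277 days → 8 May 2039.
  Regulatory Review Extension: +1681 days → 14 December 2043.
Terminal disclaimer: QN-713473 expires on the earlier of 20 August 2041 and 14 December 2043.

2041-08-20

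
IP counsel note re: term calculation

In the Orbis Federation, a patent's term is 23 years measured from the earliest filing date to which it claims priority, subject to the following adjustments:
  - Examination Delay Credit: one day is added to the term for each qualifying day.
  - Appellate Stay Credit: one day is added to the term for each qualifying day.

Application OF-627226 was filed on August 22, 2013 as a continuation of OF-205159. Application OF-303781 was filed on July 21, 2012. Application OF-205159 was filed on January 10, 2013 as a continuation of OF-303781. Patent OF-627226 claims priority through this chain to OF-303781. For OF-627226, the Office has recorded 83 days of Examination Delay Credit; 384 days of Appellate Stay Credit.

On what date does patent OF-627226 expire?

Earliest priority filing: 21 July 2012.
Base term: 21 July 2012 + 23 years → 21 July 2035.
Examination Delay Credit: +83 days → 12 October 2035.
Appellate Stay Credit: +384 days → 30 October 2036.

October 30, 2036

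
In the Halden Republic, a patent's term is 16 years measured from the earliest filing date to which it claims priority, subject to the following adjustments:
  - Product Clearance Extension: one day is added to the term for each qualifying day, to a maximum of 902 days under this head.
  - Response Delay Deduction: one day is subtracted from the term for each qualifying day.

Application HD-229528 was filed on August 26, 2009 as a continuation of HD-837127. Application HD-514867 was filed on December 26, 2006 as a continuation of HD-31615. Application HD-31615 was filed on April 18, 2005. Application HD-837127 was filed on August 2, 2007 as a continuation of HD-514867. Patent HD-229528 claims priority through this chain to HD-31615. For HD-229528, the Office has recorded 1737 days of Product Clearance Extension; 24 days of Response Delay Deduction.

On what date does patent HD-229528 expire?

Earliest priority filing: 18 April 2005.
Base term: 18 April 2005 + 16 years → 18 April 2021.
Product Clearance Extension: 1737 days claimed exceeds the 902-day cap, so +902 days → 7 October 2023.
Response Delay Deduction: −24 days → 13 September 2023.

September 13, 2023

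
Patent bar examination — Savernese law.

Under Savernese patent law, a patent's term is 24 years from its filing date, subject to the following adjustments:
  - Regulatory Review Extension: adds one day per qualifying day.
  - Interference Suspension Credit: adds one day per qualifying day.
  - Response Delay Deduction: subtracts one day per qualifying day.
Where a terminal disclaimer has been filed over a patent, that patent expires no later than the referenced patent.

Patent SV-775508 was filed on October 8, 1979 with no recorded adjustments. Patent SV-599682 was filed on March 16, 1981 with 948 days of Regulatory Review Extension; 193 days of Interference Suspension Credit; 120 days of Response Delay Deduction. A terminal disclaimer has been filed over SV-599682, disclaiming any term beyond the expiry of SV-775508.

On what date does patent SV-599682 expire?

Natural term of SV-599682:
  Base: filing + 24 years → 16 March 2005.
  Regulatory Review Extension: +948 days → 20 October 2007.
  Interference Suspension Credit: +193 days → 30 April 2008.
  Response Delay Deduction: −120 days → 1 January 2008.
Expiry of referenced patent SV-775508:
  Base: filing + 24 years → 8 October 2003.
Terminal disclaimer: SV-599682 expires on the earlier of 1 January 2008 and 8 October 2003.

October 8, 2003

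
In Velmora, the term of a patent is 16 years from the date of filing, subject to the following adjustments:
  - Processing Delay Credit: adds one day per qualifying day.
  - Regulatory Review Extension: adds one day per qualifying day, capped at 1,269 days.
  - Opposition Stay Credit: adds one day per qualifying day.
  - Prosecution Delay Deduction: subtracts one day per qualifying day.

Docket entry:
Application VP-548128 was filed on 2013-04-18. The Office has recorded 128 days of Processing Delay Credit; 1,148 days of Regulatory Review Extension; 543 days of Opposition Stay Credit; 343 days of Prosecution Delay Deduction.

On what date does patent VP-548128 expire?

May 3, 2033

Base term: filing date + 16 years → 18 April 2029.
Processing Delay Credit: +128 days → 24 August 2029.
Regulatory Review Extension: 1148 days (within the 1269-day cap) → +1148 days → 15 October 2032.
Opposition Stay Credit: +543 days → 11 April 2034.
Prosecution Delay Deduction: −343 days → 3 May 2033.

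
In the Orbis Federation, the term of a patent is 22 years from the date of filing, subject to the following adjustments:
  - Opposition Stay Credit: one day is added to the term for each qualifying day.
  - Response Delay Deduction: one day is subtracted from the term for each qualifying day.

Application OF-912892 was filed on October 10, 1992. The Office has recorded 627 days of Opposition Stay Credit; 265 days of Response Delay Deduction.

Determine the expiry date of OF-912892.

Base term: filing date + 22 years → 10 October 2014.
Opposition Stay Credit: +627 days → 28 June 2016.
Response Delay Deduction: −265 days → 7 October 2015.

October 7, 2015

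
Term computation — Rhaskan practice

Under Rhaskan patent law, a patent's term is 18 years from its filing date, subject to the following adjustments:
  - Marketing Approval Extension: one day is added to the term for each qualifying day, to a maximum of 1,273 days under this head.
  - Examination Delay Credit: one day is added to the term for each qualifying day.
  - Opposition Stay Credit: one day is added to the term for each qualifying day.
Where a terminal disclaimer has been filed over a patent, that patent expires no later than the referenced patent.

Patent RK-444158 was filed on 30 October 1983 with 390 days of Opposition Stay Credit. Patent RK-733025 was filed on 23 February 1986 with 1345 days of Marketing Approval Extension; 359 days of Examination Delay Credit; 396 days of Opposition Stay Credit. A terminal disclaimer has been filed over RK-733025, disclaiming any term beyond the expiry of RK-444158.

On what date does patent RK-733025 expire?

Natural term of RK-733025:
  Base: filing + 18 years → 23 February 2004.
  Marketing Approval Extension: 1345 days claimed exceeds the 1273-day cap, so +1273 days → 19 August 2007.
  Examination Delay Credit: +359 days → 12 August 2008.
  Opposition Stay Credit: +396 days → 12 September 2009.
Expiry of referenced patent RK-444158:
  Base: filing + 18 years → 30 October 2001.
  Opposition Stay Credit: +390 days → 24 November 2002.
Terminal disclaimer: RK-733025 expires on the earlier of 12 September 2009 and 24 November 2002.

2002-11-24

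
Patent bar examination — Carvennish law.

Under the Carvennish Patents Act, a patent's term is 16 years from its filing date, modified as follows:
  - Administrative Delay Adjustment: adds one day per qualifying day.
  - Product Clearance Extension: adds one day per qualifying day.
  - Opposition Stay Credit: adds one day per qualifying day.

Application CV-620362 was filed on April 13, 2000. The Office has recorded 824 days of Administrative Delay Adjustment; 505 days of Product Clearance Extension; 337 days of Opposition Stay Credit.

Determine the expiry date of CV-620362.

Base term: filing date + 16 years → 13 April 2016.
Administrative Delay Adjustment: +824 days → 16 July 2018.
Product Clearance Extension: +505 days → 3 December 2019.
Opposition Stay Credit: +337 days → 4 November 2020.

2020-11-04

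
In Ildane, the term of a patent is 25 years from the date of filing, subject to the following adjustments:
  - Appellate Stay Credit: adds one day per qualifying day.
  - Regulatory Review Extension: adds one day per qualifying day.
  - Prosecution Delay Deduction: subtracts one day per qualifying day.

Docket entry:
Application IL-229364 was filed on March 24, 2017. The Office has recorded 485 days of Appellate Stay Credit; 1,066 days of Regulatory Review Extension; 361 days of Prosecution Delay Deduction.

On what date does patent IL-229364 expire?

Base term: filing date + 25 years → 24 March 2042.
Appellate Stay Credit: +485 days → 22 July 2043.
Regulatory Review Extension: +1066 days → 22 June 2046.
Prosecution Delay Deduction: −361 days → 26 June 2045.

2045-06-26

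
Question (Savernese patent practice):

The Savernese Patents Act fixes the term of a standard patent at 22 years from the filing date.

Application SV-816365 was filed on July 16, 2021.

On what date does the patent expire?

2043-07-16

Filing date + 22 years → 16 July 2043.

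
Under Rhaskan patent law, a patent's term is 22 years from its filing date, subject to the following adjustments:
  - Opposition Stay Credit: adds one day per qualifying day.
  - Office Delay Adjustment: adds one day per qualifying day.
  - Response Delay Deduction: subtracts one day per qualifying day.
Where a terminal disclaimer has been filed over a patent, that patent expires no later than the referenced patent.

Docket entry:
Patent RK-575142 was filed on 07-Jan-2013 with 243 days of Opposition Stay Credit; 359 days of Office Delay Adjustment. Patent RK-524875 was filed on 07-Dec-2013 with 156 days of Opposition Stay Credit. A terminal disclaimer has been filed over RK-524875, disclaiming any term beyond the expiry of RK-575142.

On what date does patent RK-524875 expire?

Natural term of RK-524875:
  Base: filing + 22 years → 7 December 2035.
  Opposition Stay Credit: +156 days → 11 May 2036.
Expiry of referenced patent RK-575142:
  Base: filing + 22 years → 7 January 2035.
  Opposition Stay Credit: +243 days → 7 September 2035.
  Office Delay Adjustment: +359 days → 31 August 2036.
Terminal disclaimer: RK-524875 expires on the earlier of 11 May 2036 and 31 August 2036.

2036-05-11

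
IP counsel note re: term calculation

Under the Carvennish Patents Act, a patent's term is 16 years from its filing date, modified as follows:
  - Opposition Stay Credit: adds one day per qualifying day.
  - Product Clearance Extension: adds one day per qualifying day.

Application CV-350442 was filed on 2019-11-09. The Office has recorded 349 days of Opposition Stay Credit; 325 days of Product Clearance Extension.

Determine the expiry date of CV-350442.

Base term: filing date + 16 years → 9 November 2035.
Opposition Stay Credit: +349 days → 23 October 2036.
Product Clearance Extension: +325 days → 13 September 2037.

September 13, 2037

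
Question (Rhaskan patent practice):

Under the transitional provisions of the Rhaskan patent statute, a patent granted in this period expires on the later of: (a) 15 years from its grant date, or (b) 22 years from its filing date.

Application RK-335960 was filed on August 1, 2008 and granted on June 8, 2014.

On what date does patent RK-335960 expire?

(a) grant + 15 years → 8 June 2029.
(b) filing + 22 years → 1 August 2030.
Later of the two: 1 August 2030.

2030-08-01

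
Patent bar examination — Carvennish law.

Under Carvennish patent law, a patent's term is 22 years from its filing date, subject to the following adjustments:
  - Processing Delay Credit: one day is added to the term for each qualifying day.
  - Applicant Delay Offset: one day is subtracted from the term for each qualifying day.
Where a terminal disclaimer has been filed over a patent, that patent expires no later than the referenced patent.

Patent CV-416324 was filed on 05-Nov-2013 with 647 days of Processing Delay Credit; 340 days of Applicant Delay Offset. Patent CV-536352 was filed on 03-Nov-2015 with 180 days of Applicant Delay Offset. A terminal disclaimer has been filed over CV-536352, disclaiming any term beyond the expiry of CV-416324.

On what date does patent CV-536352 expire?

Natural term of CV-536352:
  Base: filing + 22 years → 3 November 2037.
  Applicant Delay Offset: −180 days → 7 May 2037.
Expiry of referenced patent CV-416324:
  Base: filing + 22 years → 5 November 2035.
  Processing Delay Credit: +647 days → 13 August 2037.
  Applicant Delay Offset: −340 days → 7 September 2036.
Terminal disclaimer: CV-536352 expires on the earlier of 7 May 2037 and 7 September 2036.

September 7, 2036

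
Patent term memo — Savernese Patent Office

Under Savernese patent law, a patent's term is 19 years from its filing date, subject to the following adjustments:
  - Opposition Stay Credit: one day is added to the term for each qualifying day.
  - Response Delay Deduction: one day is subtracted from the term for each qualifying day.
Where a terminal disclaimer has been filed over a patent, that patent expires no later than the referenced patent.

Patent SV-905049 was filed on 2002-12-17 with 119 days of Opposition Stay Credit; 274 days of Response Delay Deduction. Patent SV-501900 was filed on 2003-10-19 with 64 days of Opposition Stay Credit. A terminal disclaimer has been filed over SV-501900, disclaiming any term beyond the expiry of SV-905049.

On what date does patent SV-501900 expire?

2021-07-15

Natural term of SV-501900:
  Base: filing + 19 years → 19 October 2022.
  Opposition Stay Credit: +64 days → 22 December 2022.
Expiry of referenced patent SV-905049:
  Base: filing + 19 years → 17 December 2021.
  Opposition Stay Credit: +119 days → 15 April 2022.
  Response Delay Deduction: −274 days → 15 July 2021.
Terminal disclaimer: SV-501900 expires on the earlier of 22 December 2022 and 15 July 2021.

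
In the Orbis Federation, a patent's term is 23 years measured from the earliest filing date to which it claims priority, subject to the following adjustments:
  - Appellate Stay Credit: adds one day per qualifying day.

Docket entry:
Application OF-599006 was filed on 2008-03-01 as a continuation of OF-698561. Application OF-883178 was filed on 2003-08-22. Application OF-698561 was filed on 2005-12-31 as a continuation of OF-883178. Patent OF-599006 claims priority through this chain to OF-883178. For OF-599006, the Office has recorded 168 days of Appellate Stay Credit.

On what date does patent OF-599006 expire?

February 6, 2027

Earliest priority filing: 22 August 2003.
Base term: 22 August 2003 + 23 years → 22 August 2026.
Appellate Stay Credit: +168 days → 6 February 2027.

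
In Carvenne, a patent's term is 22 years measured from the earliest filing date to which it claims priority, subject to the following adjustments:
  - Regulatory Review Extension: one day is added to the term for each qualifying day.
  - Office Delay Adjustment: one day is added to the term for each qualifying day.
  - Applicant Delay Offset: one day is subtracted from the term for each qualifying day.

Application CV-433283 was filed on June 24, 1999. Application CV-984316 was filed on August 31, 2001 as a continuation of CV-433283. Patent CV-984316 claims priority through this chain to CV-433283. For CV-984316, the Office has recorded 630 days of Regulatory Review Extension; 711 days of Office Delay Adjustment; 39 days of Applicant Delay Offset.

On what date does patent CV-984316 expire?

Earliest priority filing: 24 June 1999.
Base term: 24 June 1999 + 22 years → 24 June 2021.
Regulatory Review Extension: +630 days → 16 March 2023.
Office Delay Adjustment: +711 days → 24 February 2025.
Applicant Delay Offset: −39 days → 16 January 2025.

2025-01-16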